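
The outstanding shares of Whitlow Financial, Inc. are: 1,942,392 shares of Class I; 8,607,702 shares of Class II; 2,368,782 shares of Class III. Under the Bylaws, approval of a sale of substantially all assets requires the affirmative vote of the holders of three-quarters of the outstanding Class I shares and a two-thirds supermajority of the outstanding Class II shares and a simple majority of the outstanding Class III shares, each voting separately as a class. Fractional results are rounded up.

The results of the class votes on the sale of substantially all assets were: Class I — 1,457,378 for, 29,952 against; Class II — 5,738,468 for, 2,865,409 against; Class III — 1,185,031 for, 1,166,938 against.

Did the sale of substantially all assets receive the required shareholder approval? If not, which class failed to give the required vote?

Class I: 3/4 of 1942392 = 1456794; 1,456,794 required, 1,457,378 in favor — approved.
Class II: 2/3 of 8607702 = 5738468; 5,738,468 required, 5,738,468 in favor — approved.
Class III: a majority of 2368782 is 1184392; 1,184,392 required, 1,185,031 in favor — approved.

Approved — every class gave the required vote.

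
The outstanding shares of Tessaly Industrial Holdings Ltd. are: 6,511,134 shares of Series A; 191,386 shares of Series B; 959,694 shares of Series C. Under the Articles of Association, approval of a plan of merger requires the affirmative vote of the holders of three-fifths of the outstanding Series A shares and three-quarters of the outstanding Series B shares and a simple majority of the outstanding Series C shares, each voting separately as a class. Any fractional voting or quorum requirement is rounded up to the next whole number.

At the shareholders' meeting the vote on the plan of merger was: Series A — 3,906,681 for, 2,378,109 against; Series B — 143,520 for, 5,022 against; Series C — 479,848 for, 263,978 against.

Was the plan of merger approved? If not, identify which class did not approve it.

Not approved — the Series B shares did not give the required vote.

Series A: 3/5 of 6511134 = 3906680.40, rounded up to 3906681; 3,906,681 required, 3,906,681 in favor — approved.
Series B: 3/4 of 191386 = 143539.50, rounded up to 143540; 143,540 required, 143,520 in favor — not approved.
Series C: a majority of 959694 is 479848; 479,848 required, 479,848 in favor — approved.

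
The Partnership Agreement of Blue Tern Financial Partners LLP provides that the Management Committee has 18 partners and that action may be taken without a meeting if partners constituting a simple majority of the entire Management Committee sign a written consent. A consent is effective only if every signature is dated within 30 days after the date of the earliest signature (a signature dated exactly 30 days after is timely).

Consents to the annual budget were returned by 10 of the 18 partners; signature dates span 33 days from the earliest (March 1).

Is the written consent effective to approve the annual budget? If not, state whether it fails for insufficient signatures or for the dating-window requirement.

Signatures required: a simple majority of 18 — a majority of 18 is 10, so 10 needed; 10 signed. Sufficient.
Dating window: the latest signature is 33 days after the earliest; the limit is 30 days. Outside the window.

Not effective — dating-window requirement not satisfied.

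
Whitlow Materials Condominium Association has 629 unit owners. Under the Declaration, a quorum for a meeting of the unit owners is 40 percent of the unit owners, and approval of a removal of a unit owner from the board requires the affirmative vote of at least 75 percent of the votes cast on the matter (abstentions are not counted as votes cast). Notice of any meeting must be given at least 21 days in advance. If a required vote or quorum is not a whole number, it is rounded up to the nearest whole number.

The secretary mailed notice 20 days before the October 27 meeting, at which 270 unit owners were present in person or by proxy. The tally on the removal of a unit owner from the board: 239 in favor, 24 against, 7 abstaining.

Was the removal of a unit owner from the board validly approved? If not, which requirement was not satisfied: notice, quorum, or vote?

Invalid — notice requirement not satisfied.

Notice: 20 days given; 21 required. Not satisfied.
Quorum: 40% of 629 = 251.60, rounded up to 252; 270 present. Satisfied.
Vote: requires three-fourths of the votes cast (270 − 7 abstaining = 263); 3/4 of 263 = 197.25, rounded up to 198, so 198 needed; 239 in favor. Satisfied.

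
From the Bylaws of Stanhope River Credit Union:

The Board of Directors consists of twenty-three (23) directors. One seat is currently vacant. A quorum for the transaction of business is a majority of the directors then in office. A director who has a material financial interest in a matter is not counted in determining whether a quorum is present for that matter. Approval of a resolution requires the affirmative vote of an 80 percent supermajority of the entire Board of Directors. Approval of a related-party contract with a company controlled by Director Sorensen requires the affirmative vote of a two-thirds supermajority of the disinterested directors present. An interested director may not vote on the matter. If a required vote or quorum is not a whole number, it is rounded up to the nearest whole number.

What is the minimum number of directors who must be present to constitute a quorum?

12

A majority of 22 is 12.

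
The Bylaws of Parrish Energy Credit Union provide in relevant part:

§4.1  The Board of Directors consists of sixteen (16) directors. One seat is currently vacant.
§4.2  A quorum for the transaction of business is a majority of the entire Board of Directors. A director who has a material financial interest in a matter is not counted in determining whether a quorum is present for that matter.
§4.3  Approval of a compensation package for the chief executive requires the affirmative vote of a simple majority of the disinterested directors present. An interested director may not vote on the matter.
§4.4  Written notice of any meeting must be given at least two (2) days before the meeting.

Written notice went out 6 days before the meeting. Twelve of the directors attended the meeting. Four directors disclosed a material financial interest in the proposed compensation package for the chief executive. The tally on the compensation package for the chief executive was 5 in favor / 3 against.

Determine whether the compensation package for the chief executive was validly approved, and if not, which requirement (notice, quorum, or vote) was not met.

Notice: 6 days given; 2 required (6 ≥ 2). Satisfied.
Quorum: 12 present, but the 4 interested directors do not count, leaving 8. Quorum is 9. Not satisfied.
Vote: the compensation package for the chief executive requires a majority of the disinterested directors present (12 − 4 = 8). A majority of 8 is 5, so 5 affirmative votes are needed; 5 voted in favor. Satisfied. (Moot — without a quorum no business can be validly transacted.)

Invalid — quorum requirement not satisfied.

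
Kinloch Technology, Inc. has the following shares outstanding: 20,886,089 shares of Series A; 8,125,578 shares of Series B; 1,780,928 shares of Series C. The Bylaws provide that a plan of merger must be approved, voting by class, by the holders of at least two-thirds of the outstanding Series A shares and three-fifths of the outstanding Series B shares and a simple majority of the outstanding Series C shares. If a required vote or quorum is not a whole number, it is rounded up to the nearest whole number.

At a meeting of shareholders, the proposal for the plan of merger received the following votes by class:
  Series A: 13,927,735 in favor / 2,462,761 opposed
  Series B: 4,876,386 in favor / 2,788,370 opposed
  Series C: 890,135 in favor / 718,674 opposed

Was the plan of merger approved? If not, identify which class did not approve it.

Series A: 2/3 of 20886089 = 13924059.33, rounded up to 13924060; 13,924,060 required, 13,927,735 in favor — approved.
Series B: 3/5 of 8125578 = 4875346.80, rounded up to 4875347; 4,875,347 required, 4,876,386 in favor — approved.
Series C: a majority of 1780928 is 890465; 890,465 required, 890,135 in favor — not approved.

Not approved — the Series C shares did not give the required vote.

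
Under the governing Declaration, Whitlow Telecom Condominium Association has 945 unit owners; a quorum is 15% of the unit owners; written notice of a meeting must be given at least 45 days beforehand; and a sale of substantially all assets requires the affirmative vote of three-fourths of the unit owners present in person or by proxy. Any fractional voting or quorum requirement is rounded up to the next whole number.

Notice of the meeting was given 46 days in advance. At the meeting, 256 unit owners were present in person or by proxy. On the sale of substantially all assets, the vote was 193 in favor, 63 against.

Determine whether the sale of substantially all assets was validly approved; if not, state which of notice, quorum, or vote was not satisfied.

Valid — all requirements satisfied.

Notice: 46 days given; 45 required. Satisfied.
Quorum: 15% of 945 = 141.75, rounded up to 142; 256 present. Satisfied.
Vote: requires three-fourths of those present (256); 3/4 of 256 = 192, so 192 needed; 193 in favor. Satisfied.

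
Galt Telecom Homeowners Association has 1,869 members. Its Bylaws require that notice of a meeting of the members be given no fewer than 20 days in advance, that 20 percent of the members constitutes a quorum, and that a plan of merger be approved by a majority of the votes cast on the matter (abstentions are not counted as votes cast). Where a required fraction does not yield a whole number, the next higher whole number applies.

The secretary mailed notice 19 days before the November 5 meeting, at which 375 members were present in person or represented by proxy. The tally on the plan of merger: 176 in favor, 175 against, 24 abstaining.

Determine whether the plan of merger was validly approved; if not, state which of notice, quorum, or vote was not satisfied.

Invalid — notice requirement not satisfied.

Notice: 19 days given; 20 required. Not satisfied.
Quorum: 20% of 1,869 = 373.80, rounded up to 374; 375 present. Satisfied.
Vote: requires a majority of the votes cast (375 − 24 abstaining = 351); a majority of 351 is 176, so 176 needed; 176 in favor. Satisfied.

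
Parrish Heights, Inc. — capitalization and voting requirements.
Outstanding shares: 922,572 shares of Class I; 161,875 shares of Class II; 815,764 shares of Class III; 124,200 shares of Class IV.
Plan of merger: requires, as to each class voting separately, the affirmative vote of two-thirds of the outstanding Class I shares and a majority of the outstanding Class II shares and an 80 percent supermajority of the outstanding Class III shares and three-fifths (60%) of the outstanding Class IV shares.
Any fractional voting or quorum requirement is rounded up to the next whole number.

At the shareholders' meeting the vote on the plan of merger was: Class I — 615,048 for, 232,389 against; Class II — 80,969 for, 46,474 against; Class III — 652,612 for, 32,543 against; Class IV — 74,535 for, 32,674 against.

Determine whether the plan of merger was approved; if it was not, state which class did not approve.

Class I: 2/3 of 922572 = 615048; 615,048 required, 615,048 in favor — approved.
Class II: a majority of 161875 is 80938; 80,938 required, 80,969 in favor — approved.
Class III: 4/5 of 815764 = 652611.20, rounded up to 652612; 652,612 required, 652,612 in favor — approved.
Class IV: 3/5 of 124200 = 74520; 74,520 required, 74,535 in favor — approved.

Approved — every class gave the required vote.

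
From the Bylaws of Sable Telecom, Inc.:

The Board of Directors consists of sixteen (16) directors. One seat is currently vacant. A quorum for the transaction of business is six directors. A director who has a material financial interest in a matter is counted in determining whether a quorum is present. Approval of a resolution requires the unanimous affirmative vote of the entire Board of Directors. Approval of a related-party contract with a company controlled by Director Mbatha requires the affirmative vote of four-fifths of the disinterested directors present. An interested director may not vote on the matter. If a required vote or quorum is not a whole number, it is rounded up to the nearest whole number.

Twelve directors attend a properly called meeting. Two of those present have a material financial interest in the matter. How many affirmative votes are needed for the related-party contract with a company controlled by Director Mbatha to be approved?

The related-party contract with a company controlled by Director Mbatha requires four-fifths of the disinterested directors present (12 − 2 = 10).
4/5 of 10 = 8.

8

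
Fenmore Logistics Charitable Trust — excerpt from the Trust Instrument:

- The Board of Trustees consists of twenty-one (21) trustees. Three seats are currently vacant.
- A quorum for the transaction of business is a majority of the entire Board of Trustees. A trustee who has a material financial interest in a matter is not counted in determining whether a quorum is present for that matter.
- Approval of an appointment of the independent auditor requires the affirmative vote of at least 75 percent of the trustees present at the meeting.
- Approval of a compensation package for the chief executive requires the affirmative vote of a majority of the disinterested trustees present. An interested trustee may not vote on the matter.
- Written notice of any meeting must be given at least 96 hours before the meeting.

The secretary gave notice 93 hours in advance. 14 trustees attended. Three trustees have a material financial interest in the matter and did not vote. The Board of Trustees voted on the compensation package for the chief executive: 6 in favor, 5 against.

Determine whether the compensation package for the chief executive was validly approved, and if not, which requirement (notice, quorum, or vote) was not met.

Invalid — notice requirement not satisfied.

Notice: 93 hours given; 96 required (93 < 96). Not satisfied.
Quorum: 14 present, but the 3 interested trustees do not count, leaving 11. Quorum is 11. Satisfied.
Vote: the compensation package for the chief executive requires a majority of the disinterested trustees present (14 − 3 = 11). A majority of 11 is 6, so 6 affirmative votes are needed; 6 voted in favor. Satisfied.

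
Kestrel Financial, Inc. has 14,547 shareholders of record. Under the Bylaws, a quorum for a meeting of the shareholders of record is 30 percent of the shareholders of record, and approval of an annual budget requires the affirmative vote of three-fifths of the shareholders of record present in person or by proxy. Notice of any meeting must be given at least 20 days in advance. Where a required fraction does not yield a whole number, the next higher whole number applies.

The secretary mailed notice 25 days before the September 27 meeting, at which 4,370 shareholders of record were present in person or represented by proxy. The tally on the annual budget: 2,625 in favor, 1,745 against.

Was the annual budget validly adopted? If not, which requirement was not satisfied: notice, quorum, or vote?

Valid — all requirements satisfied.

Notice: 25 days given; 20 required. Satisfied.
Quorum: 30% of 14,547 = 4,364.10, rounded up to 4,365; 4,370 present. Satisfied.
Vote: requires three-fifths of those present (4,370); 3/5 of 4370 = 2622, so 2,622 needed; 2,625 in favor. Satisfied.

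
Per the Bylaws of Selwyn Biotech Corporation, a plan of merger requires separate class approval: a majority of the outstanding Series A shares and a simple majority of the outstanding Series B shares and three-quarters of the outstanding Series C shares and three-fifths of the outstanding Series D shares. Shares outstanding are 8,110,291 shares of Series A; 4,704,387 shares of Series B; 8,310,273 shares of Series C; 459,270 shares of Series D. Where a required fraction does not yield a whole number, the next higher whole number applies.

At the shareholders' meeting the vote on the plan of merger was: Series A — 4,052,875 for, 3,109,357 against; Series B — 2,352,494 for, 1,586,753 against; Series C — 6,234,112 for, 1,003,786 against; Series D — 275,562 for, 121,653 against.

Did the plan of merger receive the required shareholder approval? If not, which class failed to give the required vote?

Not approved — the Series A shares did not give the required vote.

Series A: a majority of 8110291 is 4055146; 4,055,146 required, 4,052,875 in favor — not approved.
Series B: a majority of 4704387 is 2352194; 2,352,194 required, 2,352,494 in favor — approved.
Series C: 3/4 of 8310273 = 6232704.75, rounded up to 6232705; 6,232,705 required, 6,234,112 in favor — approved.
Series D: 3/5 of 459270 = 275562; 275,562 required, 275,562 in favor — approved.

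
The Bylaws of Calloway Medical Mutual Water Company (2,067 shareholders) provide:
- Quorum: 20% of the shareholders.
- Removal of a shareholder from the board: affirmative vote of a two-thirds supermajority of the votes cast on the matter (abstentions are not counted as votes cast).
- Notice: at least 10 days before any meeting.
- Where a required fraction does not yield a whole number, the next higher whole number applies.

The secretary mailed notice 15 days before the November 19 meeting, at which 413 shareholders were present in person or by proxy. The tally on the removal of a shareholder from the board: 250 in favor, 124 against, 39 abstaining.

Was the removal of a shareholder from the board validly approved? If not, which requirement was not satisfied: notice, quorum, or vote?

Invalid — quorum requirement not satisfied.

Notice: 15 days given; 10 required. Satisfied.
Quorum: 20% of 2,067 = 413.40, rounded up to 414; 413 present. Not satisfied.
Vote: requires two-thirds of the votes cast (413 − 39 abstaining = 374); 2/3 of 374 = 249.33, rounded up to 250, so 250 needed; 250 in favor. Satisfied.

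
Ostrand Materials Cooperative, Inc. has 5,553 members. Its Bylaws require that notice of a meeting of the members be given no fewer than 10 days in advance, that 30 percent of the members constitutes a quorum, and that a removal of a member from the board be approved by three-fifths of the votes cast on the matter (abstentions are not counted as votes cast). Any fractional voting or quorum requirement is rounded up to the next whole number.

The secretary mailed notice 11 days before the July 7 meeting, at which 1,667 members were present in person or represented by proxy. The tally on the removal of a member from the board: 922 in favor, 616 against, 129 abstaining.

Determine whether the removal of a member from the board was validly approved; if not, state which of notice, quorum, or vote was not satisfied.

Invalid — vote requirement not satisfied.

Notice: 11 days given; 10 required. Satisfied.
Quorum: 30% of 5,553 = 1,665.90, rounded up to 1,666; 1,667 present. Satisfied.
Vote: requires three-fifths of the votes cast (1,667 − 129 abstaining = 1,538); 3/5 of 1538 = 922.80, rounded up to 923, so 923 needed; 922 in favor. Not satisfied.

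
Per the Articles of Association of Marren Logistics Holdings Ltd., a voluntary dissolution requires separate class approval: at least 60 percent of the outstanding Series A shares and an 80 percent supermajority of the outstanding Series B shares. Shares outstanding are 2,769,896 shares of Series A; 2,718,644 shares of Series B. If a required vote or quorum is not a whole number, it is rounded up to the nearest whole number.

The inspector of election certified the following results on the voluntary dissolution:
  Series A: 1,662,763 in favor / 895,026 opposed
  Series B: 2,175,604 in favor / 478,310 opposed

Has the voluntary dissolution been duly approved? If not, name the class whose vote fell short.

Approved — every class gave the required vote.

Series A: 3/5 of 2769896 = 1661937.60, rounded up to 1661938; 1,661,938 required, 1,662,763 in favor — approved.
Series B: 4/5 of 2718644 = 2174915.20, rounded up to 2174916; 2,174,916 required, 2,175,604 in favor — approved.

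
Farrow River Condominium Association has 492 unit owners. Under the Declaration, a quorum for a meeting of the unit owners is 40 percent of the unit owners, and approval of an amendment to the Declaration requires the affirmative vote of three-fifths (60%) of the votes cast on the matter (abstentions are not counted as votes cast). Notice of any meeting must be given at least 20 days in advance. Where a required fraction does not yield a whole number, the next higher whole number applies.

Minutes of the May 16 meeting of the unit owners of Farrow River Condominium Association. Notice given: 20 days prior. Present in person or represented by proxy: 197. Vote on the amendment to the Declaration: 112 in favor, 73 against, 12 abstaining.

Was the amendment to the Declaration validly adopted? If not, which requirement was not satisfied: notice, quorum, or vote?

Notice: 20 days given; 20 required. Satisfied.
Quorum: 40% of 492 = 196.80, rounded up to 197; 197 present. Satisfied.
Vote: requires three-fifths of the votes cast (197 − 12 abstaining = 185); 3/5 of 185 = 111, so 111 needed; 112 in favor. Satisfied.

Valid — all requirements satisfied.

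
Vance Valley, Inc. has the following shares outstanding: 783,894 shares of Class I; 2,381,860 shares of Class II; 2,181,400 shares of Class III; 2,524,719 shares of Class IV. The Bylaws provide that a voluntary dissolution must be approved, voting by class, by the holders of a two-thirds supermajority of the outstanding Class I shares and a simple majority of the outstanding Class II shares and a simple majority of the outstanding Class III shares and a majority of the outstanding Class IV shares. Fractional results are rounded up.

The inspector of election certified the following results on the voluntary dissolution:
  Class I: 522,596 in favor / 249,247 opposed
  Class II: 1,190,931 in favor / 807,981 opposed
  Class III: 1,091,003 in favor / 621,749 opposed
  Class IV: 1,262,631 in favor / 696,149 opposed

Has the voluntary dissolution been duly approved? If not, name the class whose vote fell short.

Approved — every class gave the required vote.

Class I: 2/3 of 783894 = 522596; 522,596 required, 522,596 in favor — approved.
Class II: a majority of 2381860 is 1190931; 1,190,931 required, 1,190,931 in favor — approved.
Class III: a majority of 2181400 is 1090701; 1,090,701 required, 1,091,003 in favor — approved.
Class IV: a majority of 2524719 is 1262360; 1,262,360 required, 1,262,631 in favor — approved.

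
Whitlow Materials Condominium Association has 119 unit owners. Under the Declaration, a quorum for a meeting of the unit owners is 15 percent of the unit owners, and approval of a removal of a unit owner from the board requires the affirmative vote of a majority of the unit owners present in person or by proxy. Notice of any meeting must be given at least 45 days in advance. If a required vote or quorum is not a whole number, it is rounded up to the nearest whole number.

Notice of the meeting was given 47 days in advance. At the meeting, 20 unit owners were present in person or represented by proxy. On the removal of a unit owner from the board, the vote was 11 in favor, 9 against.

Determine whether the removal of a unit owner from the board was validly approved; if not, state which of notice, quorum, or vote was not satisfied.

Notice: 47 days given; 45 required. Satisfied.
Quorum: 15% of 119 = 17.85, rounded up to 18; 20 present. Satisfied.
Vote: requires a majority of those present (20); a majority of 20 is 11, so 11 needed; 11 in favor. Satisfied.

Valid — all requirements satisfied.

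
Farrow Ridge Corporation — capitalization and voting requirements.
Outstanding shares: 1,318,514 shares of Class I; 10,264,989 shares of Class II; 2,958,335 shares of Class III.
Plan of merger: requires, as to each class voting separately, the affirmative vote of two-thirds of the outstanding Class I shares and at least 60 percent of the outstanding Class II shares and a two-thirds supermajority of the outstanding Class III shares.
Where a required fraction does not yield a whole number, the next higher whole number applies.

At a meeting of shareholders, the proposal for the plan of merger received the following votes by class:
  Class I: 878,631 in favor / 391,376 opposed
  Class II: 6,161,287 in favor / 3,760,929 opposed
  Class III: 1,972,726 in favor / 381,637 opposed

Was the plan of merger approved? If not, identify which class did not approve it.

Not approved — the Class I shares did not give the required vote.

Class I: 2/3 of 1318514 = 879009.33, rounded up to 879010; 879,010 required, 878,631 in favor — not approved.
Class II: 3/5 of 10264989 = 6158993.40, rounded up to 6158994; 6,158,994 required, 6,161,287 in favor — approved.
Class III: 2/3 of 2958335 = 1972223.33, rounded up to 1972224; 1,972,224 required, 1,972,726 in favor — approved.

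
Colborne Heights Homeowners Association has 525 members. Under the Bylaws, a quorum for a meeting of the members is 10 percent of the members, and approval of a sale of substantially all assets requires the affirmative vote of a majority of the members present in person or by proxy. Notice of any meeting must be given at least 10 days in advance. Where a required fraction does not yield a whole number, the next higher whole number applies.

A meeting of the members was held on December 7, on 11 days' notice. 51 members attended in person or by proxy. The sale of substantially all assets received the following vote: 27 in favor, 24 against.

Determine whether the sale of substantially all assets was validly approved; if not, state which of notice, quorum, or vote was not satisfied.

Notice: 11 days given; 10 required. Satisfied.
Quorum: 10% of 525 = 52.50, rounded up to 53; 51 present. Not satisfied.
Vote: requires a majority of those present (51); a majority of 51 is 26, so 26 needed; 27 in favor. Satisfied.

Invalid — quorum requirement not satisfied.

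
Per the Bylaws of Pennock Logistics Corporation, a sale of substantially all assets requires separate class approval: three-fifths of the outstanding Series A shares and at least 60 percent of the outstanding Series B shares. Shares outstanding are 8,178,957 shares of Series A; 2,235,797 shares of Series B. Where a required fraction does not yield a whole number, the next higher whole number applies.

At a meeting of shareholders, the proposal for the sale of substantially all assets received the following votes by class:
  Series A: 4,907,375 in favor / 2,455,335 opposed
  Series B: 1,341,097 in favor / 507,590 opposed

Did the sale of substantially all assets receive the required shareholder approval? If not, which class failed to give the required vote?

Series A: 3/5 of 8178957 = 4907374.20, rounded up to 4907375; 4,907,375 required, 4,907,375 in favor — approved.
Series B: 3/5 of 2235797 = 1341478.20, rounded up to 1341479; 1,341,479 required, 1,341,097 in favor — not approved.

Not approved — the Series B shares did not give the required vote.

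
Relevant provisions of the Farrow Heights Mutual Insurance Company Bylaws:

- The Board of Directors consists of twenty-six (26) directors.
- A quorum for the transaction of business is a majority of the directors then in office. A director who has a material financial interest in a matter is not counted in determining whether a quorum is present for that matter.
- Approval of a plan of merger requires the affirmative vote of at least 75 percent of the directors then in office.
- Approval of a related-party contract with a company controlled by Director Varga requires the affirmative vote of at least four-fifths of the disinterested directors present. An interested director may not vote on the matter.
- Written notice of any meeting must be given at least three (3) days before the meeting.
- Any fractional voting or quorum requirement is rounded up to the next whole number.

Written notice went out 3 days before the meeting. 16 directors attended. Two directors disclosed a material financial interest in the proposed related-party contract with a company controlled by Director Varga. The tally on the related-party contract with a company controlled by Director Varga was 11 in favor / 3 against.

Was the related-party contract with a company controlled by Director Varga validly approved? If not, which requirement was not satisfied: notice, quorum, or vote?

Invalid — vote requirement not satisfied.

Notice: 3 days given; 3 required (3 ≥ 3). Satisfied.
Quorum: 16 present, but the 2 interested directors do not count, leaving 14. Quorum is 14. Satisfied.
Vote: the related-party contract with a company controlled by Director Varga requires four-fifths of the disinterested directors present (16 − 2 = 14). 4/5 of 14 = 11.20, rounded up to 12, so 12 affirmative votes are needed; 11 voted in favor. Not satisfied.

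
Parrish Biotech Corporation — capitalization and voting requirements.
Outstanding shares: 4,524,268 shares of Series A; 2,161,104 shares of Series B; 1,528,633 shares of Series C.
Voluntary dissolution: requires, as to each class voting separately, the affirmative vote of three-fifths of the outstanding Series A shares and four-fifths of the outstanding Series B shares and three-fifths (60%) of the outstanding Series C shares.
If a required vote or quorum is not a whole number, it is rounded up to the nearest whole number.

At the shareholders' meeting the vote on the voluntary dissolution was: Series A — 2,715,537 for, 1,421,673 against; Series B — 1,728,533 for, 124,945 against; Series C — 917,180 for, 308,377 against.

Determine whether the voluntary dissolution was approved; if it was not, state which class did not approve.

Not approved — the Series B shares did not give the required vote.

Series A: 3/5 of 4524268 = 2714560.80, rounded up to 2714561; 2,714,561 required, 2,715,537 in favor — approved.
Series B: 4/5 of 2161104 = 1728883.20, rounded up to 1728884; 1,728,884 required, 1,728,533 in favor — not approved.
Series C: 3/5 of 1528633 = 917179.80, rounded up to 917180; 917,180 required, 917,180 in favor — approved.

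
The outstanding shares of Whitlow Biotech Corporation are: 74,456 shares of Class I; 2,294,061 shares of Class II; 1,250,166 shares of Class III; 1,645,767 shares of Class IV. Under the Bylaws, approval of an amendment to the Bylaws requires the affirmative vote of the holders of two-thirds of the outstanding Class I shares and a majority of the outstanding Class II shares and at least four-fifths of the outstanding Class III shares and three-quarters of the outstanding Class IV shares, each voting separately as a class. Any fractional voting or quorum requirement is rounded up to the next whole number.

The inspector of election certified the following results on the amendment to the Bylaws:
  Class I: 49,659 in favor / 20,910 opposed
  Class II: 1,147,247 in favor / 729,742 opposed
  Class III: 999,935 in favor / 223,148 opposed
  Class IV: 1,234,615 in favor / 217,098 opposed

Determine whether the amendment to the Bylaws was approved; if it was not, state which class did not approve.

Class I: 2/3 of 74456 = 49637.33, rounded up to 49638; 49,638 required, 49,659 in favor — approved.
Class II: a majority of 2294061 is 1147031; 1,147,031 required, 1,147,247 in favor — approved.
Class III: 4/5 of 1250166 = 1000132.80, rounded up to 1000133; 1,000,133 required, 999,935 in favor — not approved.
Class IV: 3/4 of 1645767 = 1234325.25, rounded up to 1234326; 1,234,326 required, 1,234,615 in favor — approved.

Not approved — the Class III shares did not give the required vote.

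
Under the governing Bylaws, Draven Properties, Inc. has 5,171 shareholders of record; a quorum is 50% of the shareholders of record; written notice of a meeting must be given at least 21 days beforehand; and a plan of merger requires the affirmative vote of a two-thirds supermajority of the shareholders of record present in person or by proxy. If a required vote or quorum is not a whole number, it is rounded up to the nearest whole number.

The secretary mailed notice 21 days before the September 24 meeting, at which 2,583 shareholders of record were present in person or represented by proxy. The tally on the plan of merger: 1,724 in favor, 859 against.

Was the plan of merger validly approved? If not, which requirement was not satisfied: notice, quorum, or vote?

Notice: 21 days given; 21 required. Satisfied.
Quorum: 50% of 5,171 = 2,585.50, rounded up to 2,586; 2,583 present. Not satisfied.
Vote: requires two-thirds of those present (2,583); 2/3 of 2583 = 1722, so 1,722 needed; 1,724 in favor. Satisfied.

Invalid — quorum requirement not satisfied.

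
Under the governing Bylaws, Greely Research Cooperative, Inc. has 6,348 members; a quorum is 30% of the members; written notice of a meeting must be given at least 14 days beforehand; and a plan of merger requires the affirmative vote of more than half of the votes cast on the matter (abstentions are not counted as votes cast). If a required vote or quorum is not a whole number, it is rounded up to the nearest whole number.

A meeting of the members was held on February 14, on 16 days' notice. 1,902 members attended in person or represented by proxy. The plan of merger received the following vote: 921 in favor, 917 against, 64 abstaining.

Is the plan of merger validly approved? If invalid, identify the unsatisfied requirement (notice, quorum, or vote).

Invalid — quorum requirement not satisfied.

Notice: 16 days given; 14 required. Satisfied.
Quorum: 30% of 6,348 = 1,904.40, rounded up to 1,905; 1,902 present. Not satisfied.
Vote: requires a majority of the votes cast (1,902 − 64 abstaining = 1,838); a majority of 1838 is 920, so 920 needed; 921 in favor. Satisfied.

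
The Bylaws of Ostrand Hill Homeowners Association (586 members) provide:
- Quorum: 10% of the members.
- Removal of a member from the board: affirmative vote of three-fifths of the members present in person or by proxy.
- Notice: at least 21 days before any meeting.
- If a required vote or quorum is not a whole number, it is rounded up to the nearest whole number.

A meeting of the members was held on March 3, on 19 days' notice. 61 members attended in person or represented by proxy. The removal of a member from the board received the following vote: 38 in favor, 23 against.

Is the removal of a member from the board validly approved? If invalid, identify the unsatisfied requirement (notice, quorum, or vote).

Invalid — notice requirement not satisfied.

Notice: 19 days given; 21 required. Not satisfied.
Quorum: 10% of 586 = 58.60, rounded up to 59; 61 present. Satisfied.
Vote: requires three-fifths of those present (61); 3/5 of 61 = 36.60, rounded up to 37, so 37 needed; 38 in favor. Satisfied.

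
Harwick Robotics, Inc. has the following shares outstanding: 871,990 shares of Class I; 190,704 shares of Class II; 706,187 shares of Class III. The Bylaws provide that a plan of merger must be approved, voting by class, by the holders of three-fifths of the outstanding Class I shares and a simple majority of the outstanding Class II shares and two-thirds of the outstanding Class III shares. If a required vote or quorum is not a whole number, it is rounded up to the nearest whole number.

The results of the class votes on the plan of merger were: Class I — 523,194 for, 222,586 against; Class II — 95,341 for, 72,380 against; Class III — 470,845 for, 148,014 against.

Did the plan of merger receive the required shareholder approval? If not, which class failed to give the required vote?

Not approved — the Class II shares did not give the required vote.

Class I: 3/5 of 871990 = 523194; 523,194 required, 523,194 in favor — approved.
Class II: a majority of 190704 is 95353; 95,353 required, 95,341 in favor — not approved.
Class III: 2/3 of 706187 = 470791.33, rounded up to 470792; 470,792 required, 470,845 in favor — approved.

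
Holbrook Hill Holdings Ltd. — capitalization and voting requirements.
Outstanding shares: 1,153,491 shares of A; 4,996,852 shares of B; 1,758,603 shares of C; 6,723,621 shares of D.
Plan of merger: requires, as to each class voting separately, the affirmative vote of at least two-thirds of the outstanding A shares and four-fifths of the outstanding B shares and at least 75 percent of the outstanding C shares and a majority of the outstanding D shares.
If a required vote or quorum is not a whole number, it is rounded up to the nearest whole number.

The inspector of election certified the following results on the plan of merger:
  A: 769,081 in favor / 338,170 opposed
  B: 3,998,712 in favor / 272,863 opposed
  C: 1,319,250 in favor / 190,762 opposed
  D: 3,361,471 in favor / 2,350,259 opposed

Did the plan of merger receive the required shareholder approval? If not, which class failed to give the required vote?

A: 2/3 of 1153491 = 768994; 768,994 required, 769,081 in favor — approved.
B: 4/5 of 4996852 = 3997481.60, rounded up to 3997482; 3,997,482 required, 3,998,712 in favor — approved.
C: 3/4 of 1758603 = 1318952.25, rounded up to 1318953; 1,318,953 required, 1,319,250 in favor — approved.
D: a majority of 6723621 is 3361811; 3,361,811 required, 3,361,471 in favor — not approved.

Not approved — the D shares did not give the required vote.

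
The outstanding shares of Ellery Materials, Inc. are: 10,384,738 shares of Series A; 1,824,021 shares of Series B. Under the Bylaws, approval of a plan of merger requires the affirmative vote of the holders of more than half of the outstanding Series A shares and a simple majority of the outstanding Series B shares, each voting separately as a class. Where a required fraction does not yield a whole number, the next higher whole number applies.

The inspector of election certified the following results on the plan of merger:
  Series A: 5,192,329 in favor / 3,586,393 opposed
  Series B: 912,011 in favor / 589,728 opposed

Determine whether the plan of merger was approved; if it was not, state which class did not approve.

Series A: a majority of 10384738 is 5192370; 5,192,370 required, 5,192,329 in favor — not approved.
Series B: a majority of 1824021 is 912011; 912,011 required, 912,011 in favor — approved.

Not approved — the Series A shares did not give the required vote.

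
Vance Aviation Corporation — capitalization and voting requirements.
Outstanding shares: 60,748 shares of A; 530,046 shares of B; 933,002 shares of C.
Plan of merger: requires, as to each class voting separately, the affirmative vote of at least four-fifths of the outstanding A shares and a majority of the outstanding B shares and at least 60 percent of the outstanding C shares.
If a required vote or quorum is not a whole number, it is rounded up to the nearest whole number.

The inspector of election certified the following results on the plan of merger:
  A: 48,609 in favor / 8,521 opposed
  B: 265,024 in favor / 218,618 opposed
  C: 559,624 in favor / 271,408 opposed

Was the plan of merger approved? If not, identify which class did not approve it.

Not approved — the C shares did not give the required vote.

A: 4/5 of 60748 = 48598.40, rounded up to 48599; 48,599 required, 48,609 in favor — approved.
B: a majority of 530046 is 265024; 265,024 required, 265,024 in favor — approved.
C: 3/5 of 933002 = 559801.20, rounded up to 559802; 559,802 required, 559,624 in favor — not approved.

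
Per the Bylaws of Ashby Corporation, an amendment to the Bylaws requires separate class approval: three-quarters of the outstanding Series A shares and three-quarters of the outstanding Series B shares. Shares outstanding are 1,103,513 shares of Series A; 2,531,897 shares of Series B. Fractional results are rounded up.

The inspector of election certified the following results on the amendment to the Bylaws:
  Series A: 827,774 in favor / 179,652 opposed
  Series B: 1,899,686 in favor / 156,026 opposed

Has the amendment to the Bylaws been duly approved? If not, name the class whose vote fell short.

Series A: 3/4 of 1103513 = 827634.75, rounded up to 827635; 827,635 required, 827,774 in favor — approved.
Series B: 3/4 of 2531897 = 1898922.75, rounded up to 1898923; 1,898,923 required, 1,899,686 in favor — approved.

Approved — every class gave the required vote.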